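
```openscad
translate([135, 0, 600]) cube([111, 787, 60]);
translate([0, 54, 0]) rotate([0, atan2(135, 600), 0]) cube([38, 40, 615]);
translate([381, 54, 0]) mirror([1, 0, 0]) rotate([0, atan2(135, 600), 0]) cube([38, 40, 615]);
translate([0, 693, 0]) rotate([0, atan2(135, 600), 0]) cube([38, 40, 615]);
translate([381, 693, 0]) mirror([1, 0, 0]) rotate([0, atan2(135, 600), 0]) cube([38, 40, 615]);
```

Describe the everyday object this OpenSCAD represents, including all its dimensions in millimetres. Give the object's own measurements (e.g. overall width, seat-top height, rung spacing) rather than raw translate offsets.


A sawhorse. A 111×787×60 mm beam (x, y, z) sits on two A-frame leg pairs. Each pair is two raked legs of 38×40 mm section (40 mm along y) splaying symmetrically in x. Each leg rises 600 mm vertically over 135 mm of horizontal reach and is 615 mm long along its own axis. Every leg's outer bottom edge rests on the floor and its outer top edge meets a bottom edge of the beam — the left legs (tilting toward +x) meet the beam's −x bottom edge, the right legs (their mirror images, tilting toward −x) meet its +x bottom edge — so the leg tops tuck under the beam, the beam's underside is 600 mm above the floor, and the feet are 381 mm apart outside-to-outside with the beam centred between them. The two leg pairs are set in 54 mm from either end of the beam.


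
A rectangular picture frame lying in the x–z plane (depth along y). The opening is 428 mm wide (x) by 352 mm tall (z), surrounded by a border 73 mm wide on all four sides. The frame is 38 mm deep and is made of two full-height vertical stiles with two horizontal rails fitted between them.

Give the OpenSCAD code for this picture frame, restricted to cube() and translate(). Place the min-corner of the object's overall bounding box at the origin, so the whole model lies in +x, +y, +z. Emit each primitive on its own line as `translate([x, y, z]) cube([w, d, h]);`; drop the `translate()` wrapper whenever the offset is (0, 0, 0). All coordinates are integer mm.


cube([73, 38, 498]);
translate([501, 0, 0]) cube([73, 38, 498]);
translate([73, 0, 0]) cube([428, 38, 73]);
translate([73, 0, 425]) cube([428, 38, 73]);


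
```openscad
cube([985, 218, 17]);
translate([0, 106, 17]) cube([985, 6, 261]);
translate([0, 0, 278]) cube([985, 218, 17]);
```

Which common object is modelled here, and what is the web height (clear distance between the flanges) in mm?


An I-beam. The web height is 261 mm.

Two wide flanges with a thin centred web — an I-beam. Overall 295 mm minus two 17 mm flanges gives a web of 295 − 2·17 = 261 mm.


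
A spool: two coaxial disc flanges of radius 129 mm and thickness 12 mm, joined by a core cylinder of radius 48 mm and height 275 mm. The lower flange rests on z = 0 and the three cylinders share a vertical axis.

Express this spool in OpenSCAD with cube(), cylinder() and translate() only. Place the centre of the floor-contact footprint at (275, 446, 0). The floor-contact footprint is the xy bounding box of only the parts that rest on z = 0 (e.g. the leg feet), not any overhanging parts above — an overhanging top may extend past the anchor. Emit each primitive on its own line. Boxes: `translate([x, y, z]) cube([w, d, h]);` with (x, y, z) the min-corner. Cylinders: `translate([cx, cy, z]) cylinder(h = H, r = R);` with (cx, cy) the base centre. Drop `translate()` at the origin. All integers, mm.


translate([275, 446, 0]) cylinder(h = 12, r = 129);
translate([275, 446, 12]) cylinder(h = 275, r = 48);
translate([275, 446, 287]) cylinder(h = 12, r = 129);


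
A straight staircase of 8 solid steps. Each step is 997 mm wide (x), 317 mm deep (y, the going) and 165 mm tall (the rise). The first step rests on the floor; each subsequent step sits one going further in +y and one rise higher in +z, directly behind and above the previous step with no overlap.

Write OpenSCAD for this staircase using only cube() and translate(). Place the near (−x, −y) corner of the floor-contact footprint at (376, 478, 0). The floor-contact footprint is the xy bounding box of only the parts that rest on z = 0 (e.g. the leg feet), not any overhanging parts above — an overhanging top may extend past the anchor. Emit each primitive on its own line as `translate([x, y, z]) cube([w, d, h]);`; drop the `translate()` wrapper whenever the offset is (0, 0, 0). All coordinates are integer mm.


translate([376, 478, 0]) cube([997, 317, 165]);
translate([376, 795, 165]) cube([997, 317, 165]);
translate([376, 1112, 330]) cube([997, 317, 165]);
translate([376, 1429, 495]) cube([997, 317, 165]);
translate([376, 1746, 660]) cube([997, 317, 165]);
translate([376, 2063, 825]) cube([997, 317, 165]);
translate([376, 2380, 990]) cube([997, 317, 165]);
translate([376, 2697, 1155]) cube([997, 317, 165]);


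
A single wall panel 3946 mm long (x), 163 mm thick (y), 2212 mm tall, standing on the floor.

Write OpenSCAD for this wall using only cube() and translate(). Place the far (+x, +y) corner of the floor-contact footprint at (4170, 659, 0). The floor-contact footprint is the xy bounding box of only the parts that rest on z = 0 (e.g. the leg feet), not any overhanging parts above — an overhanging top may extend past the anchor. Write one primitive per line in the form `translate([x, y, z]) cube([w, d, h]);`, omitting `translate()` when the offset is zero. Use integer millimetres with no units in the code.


translate([224, 496, 0]) cube([3946, 163, 2212]);


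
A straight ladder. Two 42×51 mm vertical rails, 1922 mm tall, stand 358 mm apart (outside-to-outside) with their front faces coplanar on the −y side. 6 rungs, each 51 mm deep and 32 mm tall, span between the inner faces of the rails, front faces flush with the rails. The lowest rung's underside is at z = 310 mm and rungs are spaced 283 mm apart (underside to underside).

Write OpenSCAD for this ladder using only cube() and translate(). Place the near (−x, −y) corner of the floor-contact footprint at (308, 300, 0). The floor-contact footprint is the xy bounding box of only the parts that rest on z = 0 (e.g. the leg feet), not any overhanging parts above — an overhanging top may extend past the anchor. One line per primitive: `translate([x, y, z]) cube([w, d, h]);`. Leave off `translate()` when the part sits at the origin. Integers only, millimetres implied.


translate([308, 300, 0]) cube([42, 51, 1922]);
translate([624, 300, 0]) cube([42, 51, 1922]);
translate([350, 300, 310]) cube([274, 51, 32]);
translate([350, 300, 593]) cube([274, 51, 32]);
translate([350, 300, 876]) cube([274, 51, 32]);
translate([350, 300, 1159]) cube([274, 51, 32]);
translate([350, 300, 1442]) cube([274, 51, 32]);
translate([350, 300, 1725]) cube([274, 51, 32]);


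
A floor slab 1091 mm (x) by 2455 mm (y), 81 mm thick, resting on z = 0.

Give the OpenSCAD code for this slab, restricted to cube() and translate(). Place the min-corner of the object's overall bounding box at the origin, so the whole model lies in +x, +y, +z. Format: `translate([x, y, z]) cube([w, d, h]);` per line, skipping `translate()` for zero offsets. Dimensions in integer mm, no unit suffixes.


cube([1091, 2455, 81]);


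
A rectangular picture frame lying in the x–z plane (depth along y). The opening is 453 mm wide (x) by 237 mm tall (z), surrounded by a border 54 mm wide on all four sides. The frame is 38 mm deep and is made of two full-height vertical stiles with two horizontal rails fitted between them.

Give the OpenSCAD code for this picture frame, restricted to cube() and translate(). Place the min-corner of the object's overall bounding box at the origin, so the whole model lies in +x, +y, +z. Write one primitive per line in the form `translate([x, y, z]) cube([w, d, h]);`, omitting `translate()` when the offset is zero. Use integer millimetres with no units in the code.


cube([54, 38, 345]);
translate([507, 0, 0]) cube([54, 38, 345]);
translate([54, 0, 0]) cube([453, 38, 54]);
translate([54, 0, 291]) cube([453, 38, 54]);


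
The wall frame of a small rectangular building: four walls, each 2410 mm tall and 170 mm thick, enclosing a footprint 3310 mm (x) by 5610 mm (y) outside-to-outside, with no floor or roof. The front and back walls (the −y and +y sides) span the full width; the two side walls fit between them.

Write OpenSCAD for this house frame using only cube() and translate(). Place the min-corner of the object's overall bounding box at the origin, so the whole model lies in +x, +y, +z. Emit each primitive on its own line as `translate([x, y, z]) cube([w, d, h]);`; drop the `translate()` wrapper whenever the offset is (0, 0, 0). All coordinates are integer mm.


cube([3310, 170, 2410]);
translate([0, 5440, 0]) cube([3310, 170, 2410]);
translate([0, 170, 0]) cube([170, 5270, 2410]);
translate([3140, 170, 0]) cube([170, 5270, 2410]);


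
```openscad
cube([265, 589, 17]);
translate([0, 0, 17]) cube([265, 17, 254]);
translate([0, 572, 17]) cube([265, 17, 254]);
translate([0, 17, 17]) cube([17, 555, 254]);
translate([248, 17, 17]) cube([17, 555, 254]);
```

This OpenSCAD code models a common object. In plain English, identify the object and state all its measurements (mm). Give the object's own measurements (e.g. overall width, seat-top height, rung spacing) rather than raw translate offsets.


An open-topped rectangular box: outside dimensions 265×589×271 mm, with a uniform wall and base thickness of 17 mm. The base is a full 265×589 slab on the floor; four walls sit on top of the base. The front and back walls (the −y and +y sides) span the full width; the two side walls fit between them.


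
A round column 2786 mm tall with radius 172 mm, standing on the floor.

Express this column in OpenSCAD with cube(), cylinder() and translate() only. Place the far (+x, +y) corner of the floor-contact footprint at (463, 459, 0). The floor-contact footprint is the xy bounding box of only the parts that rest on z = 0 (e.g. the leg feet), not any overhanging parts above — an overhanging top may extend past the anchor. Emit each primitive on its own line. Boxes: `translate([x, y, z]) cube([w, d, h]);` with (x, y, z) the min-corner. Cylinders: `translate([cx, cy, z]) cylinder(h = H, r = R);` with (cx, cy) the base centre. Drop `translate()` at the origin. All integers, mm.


translate([291, 287, 0]) cylinder(h = 2786, r = 172);


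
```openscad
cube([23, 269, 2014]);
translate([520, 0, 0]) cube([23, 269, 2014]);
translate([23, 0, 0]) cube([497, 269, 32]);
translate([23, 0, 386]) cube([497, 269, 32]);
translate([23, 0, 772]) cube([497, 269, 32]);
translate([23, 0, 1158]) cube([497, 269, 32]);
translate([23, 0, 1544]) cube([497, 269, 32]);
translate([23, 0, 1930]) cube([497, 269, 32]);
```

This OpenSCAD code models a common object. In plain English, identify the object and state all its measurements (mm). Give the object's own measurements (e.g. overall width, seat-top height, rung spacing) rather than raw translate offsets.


An open bookshelf. Two side panels, each 23 mm thick, 269 mm deep and 2014 mm tall, stand 543 mm apart (outside-to-outside). Between them sit 6 shelves, each 32 mm thick and 269 mm deep, spanning the full gap between the sides. The bottom shelf rests on the floor (its underside at z = 0) and the clear gap between one shelf's top and the next shelf's underside is 354 mm.


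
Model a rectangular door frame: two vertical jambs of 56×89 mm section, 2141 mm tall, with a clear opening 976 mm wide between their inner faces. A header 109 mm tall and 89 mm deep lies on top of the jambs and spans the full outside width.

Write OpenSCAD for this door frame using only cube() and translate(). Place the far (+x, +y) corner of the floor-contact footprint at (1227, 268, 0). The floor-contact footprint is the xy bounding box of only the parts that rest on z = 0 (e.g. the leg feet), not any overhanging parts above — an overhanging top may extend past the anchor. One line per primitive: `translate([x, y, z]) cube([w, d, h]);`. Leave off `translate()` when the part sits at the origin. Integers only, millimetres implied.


translate([139, 179, 0]) cube([56, 89, 2141]);
translate([1171, 179, 0]) cube([56, 89, 2141]);
translate([139, 179, 2141]) cube([1088, 89, 109]);


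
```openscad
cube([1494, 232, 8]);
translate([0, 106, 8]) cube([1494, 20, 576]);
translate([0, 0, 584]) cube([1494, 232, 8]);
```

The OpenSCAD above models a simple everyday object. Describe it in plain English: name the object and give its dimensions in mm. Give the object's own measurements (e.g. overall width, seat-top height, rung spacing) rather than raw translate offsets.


An I-beam lying along x, 1494 mm long. Overall section height 592 mm. Two flanges 232 mm wide (y) and 8 mm thick, one on the floor and one at the top; a web 20 mm thick runs between them, centred on the flange width.


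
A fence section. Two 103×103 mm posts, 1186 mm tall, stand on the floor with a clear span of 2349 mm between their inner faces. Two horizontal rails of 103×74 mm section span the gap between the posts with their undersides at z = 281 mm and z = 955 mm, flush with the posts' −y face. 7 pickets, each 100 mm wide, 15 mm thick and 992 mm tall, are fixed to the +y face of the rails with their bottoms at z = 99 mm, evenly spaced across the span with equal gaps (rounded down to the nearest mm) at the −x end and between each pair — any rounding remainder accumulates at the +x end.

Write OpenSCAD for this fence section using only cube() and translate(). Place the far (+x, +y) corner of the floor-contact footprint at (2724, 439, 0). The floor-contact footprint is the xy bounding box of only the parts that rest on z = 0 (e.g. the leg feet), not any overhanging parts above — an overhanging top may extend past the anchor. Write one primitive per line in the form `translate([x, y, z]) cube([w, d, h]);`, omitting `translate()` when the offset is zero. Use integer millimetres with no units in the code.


translate([169, 336, 0]) cube([103, 103, 1186]);
translate([2621, 336, 0]) cube([103, 103, 1186]);
translate([272, 336, 281]) cube([2349, 103, 74]);
translate([272, 336, 955]) cube([2349, 103, 74]);
translate([478, 439, 99]) cube([100, 15, 992]);
translate([784, 439, 99]) cube([100, 15, 992]);
translate([1090, 439, 99]) cube([100, 15, 992]);
translate([1396, 439, 99]) cube([100, 15, 992]);
translate([1702, 439, 99]) cube([100, 15, 992]);
translate([2008, 439, 99]) cube([100, 15, 992]);
translate([2314, 439, 99]) cube([100, 15, 992]);


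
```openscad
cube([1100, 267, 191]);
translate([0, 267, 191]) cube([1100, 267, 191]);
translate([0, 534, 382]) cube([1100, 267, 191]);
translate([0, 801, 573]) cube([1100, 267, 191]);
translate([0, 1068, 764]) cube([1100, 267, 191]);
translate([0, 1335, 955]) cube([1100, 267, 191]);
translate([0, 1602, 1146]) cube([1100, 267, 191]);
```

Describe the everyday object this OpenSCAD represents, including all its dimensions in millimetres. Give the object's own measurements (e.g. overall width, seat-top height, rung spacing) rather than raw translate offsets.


A straight staircase of 7 solid steps. Each step is 1100 mm wide (x), 267 mm deep (y, the going) and 191 mm tall (the rise). The first step rests on the floor; each subsequent step sits one going further in +y and one rise higher in +z, directly behind and above the previous step with no overlap.


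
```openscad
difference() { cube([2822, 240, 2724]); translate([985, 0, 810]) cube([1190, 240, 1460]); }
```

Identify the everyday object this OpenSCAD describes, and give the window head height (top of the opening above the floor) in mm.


A wall with a window opening. The window head height is 2270 mm.

A wall with a rectangular opening subtracted — a window. Sill at z = 810, opening 1460 mm tall, so the head is at 810 + 1460 = 2270 mm.


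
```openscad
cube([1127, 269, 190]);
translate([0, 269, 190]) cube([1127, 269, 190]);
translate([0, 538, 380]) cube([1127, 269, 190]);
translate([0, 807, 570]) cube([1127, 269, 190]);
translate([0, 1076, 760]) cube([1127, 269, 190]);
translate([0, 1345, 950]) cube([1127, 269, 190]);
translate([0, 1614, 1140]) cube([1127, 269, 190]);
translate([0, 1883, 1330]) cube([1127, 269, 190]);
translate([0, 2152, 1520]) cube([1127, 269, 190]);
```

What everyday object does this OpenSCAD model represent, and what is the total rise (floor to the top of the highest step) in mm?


A staircase. The total rise is 1710 mm.

9 identical blocks, each offset up and back from the previous — a staircase. Each step is 190 mm tall and there are 9 of them, so the total rise is 9 × 190 = 1710 mm.


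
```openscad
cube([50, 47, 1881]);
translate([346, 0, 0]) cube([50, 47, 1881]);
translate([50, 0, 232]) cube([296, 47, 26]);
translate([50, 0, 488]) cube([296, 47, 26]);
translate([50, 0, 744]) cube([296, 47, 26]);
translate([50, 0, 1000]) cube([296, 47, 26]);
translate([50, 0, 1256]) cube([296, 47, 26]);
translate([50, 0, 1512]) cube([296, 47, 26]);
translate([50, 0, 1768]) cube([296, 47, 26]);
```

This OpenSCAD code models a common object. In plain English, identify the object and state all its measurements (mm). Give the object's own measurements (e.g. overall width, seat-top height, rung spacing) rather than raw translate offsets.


A straight ladder. Two 50×47 mm vertical rails, 1881 mm tall, stand 396 mm apart (outside-to-outside) with their front faces coplanar on the −y side. 7 rungs, each 47 mm deep and 26 mm tall, span between the inner faces of the rails, front faces flush with the rails. The lowest rung's underside is at z = 232 mm and rungs are spaced 256 mm apart (underside to underside).


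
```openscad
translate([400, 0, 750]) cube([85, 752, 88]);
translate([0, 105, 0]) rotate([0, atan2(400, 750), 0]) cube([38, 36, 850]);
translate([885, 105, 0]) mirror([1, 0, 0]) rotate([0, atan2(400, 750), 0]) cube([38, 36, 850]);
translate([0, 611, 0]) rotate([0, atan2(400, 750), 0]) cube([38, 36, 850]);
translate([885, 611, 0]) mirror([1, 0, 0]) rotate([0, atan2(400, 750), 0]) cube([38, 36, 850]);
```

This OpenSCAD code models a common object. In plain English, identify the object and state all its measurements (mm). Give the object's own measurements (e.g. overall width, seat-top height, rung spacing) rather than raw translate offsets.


A sawhorse. A 85×752×88 mm beam (x, y, z) sits on two A-frame leg pairs. Each pair is two raked legs of 38×36 mm section (36 mm along y) splaying symmetrically in x. Each leg rises 750 mm vertically over 400 mm of horizontal reach and is 850 mm long along its own axis. Every leg's outer bottom edge rests on the floor and its outer top edge meets a bottom edge of the beam — the left legs (tilting toward +x) meet the beam's −x bottom edge, the right legs (their mirror images, tilting toward −x) meet its +x bottom edge — so the leg tops tuck under the beam, the beam's underside is 750 mm above the floor, and the feet are 885 mm apart outside-to-outside with the beam centred between them. The two leg pairs are set in 105 mm from either end of the beam.


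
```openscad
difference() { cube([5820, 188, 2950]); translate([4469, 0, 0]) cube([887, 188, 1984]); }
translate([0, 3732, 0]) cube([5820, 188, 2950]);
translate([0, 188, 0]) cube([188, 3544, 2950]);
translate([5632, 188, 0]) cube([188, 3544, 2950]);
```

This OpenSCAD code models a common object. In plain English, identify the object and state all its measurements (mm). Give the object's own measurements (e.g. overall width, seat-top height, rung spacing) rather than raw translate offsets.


A single room: four walls, each 2950 mm tall and 188 mm thick, enclosing an outside footprint 5820×3920 mm (x × y), no floor or roof. The front and back walls (−y and +y sides) run the full x-width; the side walls fit between their inner faces. A door opening 887 mm wide and 1984 mm tall is cut through the front wall from the floor up, its −x edge 4469 mm from the wall's −x end.


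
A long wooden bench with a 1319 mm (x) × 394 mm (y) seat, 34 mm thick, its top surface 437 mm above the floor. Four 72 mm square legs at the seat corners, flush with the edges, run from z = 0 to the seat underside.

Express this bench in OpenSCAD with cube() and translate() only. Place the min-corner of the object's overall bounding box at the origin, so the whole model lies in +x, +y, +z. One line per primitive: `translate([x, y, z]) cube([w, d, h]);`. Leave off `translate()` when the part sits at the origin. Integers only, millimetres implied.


translate([0, 0, 403]) cube([1319, 394, 34]);
cube([72, 72, 403]);
translate([0, 322, 0]) cube([72, 72, 403]);
translate([1247, 0, 0]) cube([72, 72, 403]);
translate([1247, 322, 0]) cube([72, 72, 403]);


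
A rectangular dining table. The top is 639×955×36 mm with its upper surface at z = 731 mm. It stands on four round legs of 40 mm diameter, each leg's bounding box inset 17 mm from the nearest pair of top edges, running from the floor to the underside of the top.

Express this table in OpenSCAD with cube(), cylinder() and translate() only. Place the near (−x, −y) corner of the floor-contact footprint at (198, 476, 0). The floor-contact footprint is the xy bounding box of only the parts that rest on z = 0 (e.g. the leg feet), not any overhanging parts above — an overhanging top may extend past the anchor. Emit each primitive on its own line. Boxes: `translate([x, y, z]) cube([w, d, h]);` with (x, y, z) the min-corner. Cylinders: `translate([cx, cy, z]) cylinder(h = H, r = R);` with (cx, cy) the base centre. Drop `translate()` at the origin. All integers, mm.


// leg_h = 731 - 36 = 695
translate([181, 459, 695]) cube([639, 955, 36]);
translate([218, 496, 0]) cylinder(h = 695, r = 20);
translate([783, 496, 0]) cylinder(h = 695, r = 20);
translate([218, 1377, 0]) cylinder(h = 695, r = 20);
translate([783, 1377, 0]) cylinder(h = 695, r = 20);


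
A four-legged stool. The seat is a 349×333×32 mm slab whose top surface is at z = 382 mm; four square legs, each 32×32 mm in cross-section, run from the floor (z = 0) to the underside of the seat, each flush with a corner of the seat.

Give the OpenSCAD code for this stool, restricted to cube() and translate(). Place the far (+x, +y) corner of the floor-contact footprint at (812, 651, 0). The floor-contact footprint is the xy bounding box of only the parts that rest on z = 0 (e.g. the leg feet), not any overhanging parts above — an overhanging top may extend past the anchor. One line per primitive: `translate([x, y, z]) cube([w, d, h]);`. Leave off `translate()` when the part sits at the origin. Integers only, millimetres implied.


// leg_h = 382 - 32 = 350
translate([463, 318, 350]) cube([349, 333, 32]);
translate([463, 318, 0]) cube([32, 32, 350]);
translate([780, 318, 0]) cube([32, 32, 350]);
translate([463, 619, 0]) cube([32, 32, 350]);
translate([780, 619, 0]) cube([32, 32, 350]);


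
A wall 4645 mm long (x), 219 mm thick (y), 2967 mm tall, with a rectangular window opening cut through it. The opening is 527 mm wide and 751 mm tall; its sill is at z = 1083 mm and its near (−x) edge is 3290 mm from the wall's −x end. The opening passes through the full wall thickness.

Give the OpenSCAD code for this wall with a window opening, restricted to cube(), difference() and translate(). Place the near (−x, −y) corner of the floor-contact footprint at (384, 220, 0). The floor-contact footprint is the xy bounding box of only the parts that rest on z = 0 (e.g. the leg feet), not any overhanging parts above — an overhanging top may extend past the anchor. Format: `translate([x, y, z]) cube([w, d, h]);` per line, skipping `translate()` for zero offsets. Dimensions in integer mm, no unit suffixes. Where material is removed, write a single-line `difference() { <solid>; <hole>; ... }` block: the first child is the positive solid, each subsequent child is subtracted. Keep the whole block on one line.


difference() { translate([384, 220, 0]) cube([4645, 219, 2967]); translate([3674, 220, 1083]) cube([527, 219, 751]); }


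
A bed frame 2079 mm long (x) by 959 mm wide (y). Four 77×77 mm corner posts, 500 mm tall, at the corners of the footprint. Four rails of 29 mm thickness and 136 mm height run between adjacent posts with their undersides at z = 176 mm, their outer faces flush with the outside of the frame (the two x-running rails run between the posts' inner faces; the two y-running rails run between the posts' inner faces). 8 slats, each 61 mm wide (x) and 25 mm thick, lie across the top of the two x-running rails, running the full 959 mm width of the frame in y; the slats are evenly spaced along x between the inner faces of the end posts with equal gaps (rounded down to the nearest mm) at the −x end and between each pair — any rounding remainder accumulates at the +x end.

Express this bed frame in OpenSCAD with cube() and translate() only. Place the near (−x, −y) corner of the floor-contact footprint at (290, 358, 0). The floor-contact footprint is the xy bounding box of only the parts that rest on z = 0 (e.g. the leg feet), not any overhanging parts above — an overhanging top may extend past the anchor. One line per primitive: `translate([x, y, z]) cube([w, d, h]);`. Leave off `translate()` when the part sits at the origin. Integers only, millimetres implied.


translate([290, 358, 0]) cube([77, 77, 500]);
translate([290, 1240, 0]) cube([77, 77, 500]);
translate([2292, 358, 0]) cube([77, 77, 500]);
translate([2292, 1240, 0]) cube([77, 77, 500]);
translate([367, 358, 176]) cube([1925, 29, 136]);
translate([367, 1288, 176]) cube([1925, 29, 136]);
translate([290, 435, 176]) cube([29, 805, 136]);
translate([2340, 435, 176]) cube([29, 805, 136]);
translate([526, 358, 312]) cube([61, 959, 25]);
translate([746, 358, 312]) cube([61, 959, 25]);
translate([966, 358, 312]) cube([61, 959, 25]);
translate([1186, 358, 312]) cube([61, 959, 25]);
translate([1406, 358, 312]) cube([61, 959, 25]);
translate([1626, 358, 312]) cube([61, 959, 25]);
translate([1846, 358, 312]) cube([61, 959, 25]);
translate([2066, 358, 312]) cube([61, 959, 25]);


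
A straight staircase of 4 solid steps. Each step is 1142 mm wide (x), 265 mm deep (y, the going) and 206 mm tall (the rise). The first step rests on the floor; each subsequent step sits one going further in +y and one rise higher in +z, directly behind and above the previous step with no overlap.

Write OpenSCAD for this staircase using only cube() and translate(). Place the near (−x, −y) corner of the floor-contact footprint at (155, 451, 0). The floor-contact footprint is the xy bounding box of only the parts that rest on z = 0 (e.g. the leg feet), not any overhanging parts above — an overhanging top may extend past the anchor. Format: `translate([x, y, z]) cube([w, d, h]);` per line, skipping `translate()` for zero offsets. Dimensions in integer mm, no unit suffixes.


translate([155, 451, 0]) cube([1142, 265, 206]);
translate([155, 716, 206]) cube([1142, 265, 206]);
translate([155, 981, 412]) cube([1142, 265, 206]);
translate([155, 1246, 618]) cube([1142, 265, 206]);


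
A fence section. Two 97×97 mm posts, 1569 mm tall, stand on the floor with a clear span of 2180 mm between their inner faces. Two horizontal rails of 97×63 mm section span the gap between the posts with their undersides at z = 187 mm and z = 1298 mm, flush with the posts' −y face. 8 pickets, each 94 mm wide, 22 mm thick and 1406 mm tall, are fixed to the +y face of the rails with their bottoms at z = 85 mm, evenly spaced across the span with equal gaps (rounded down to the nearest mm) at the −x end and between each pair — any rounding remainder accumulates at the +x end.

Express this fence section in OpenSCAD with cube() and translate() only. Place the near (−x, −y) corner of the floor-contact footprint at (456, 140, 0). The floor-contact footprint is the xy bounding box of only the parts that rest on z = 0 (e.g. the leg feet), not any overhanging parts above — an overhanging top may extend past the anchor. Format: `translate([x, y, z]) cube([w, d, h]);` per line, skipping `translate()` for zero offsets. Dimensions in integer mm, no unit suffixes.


translate([456, 140, 0]) cube([97, 97, 1569]);
translate([2733, 140, 0]) cube([97, 97, 1569]);
translate([553, 140, 187]) cube([2180, 97, 63]);
translate([553, 140, 1298]) cube([2180, 97, 63]);
translate([711, 237, 85]) cube([94, 22, 1406]);
translate([963, 237, 85]) cube([94, 22, 1406]);
translate([1215, 237, 85]) cube([94, 22, 1406]);
translate([1467, 237, 85]) cube([94, 22, 1406]);
translate([1719, 237, 85]) cube([94, 22, 1406]);
translate([1971, 237, 85]) cube([94, 22, 1406]);
translate([2223, 237, 85]) cube([94, 22, 1406]);
translate([2475, 237, 85]) cube([94, 22, 1406]);


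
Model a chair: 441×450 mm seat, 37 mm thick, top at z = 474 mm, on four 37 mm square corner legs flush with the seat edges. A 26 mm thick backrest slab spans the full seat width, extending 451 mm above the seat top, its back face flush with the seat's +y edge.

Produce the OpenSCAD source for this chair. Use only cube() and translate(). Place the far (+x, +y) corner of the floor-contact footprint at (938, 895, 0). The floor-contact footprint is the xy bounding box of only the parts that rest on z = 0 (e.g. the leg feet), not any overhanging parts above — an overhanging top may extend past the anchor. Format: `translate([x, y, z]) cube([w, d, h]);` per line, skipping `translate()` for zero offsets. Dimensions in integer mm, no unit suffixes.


translate([497, 445, 437]) cube([441, 450, 37]);
translate([497, 445, 0]) cube([37, 37, 437]);
translate([901, 445, 0]) cube([37, 37, 437]);
translate([497, 858, 0]) cube([37, 37, 437]);
translate([901, 858, 0]) cube([37, 37, 437]);
translate([497, 869, 474]) cube([441, 26, 451]);


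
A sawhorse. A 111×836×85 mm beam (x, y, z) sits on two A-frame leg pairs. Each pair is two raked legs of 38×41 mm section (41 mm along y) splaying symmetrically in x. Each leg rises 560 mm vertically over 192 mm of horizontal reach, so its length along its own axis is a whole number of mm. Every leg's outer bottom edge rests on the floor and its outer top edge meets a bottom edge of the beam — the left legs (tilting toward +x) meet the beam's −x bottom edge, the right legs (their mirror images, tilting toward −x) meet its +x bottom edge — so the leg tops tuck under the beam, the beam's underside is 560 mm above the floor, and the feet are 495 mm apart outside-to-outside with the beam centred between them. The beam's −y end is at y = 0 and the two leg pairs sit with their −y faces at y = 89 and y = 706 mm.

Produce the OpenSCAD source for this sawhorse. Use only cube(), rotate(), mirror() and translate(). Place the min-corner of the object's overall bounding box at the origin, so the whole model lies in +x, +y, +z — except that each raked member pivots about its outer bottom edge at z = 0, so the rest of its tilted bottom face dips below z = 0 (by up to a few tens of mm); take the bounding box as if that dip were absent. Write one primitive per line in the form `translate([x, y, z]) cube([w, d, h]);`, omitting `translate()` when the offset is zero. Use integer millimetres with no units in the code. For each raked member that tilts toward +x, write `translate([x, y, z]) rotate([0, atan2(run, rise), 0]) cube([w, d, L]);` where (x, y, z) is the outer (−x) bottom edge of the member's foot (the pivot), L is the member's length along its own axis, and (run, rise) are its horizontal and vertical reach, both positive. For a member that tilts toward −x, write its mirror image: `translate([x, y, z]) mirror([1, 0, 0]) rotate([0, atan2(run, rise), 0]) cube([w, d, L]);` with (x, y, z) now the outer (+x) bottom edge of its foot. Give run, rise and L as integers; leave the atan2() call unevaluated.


translate([192, 0, 560]) cube([111, 836, 85]);
translate([0, 89, 0]) rotate([0, atan2(192, 560), 0]) cube([38, 41, 592]);
translate([495, 89, 0]) mirror([1, 0, 0]) rotate([0, atan2(192, 560), 0]) cube([38, 41, 592]);
translate([0, 706, 0]) rotate([0, atan2(192, 560), 0]) cube([38, 41, 592]);
translate([495, 706, 0]) mirror([1, 0, 0]) rotate([0, atan2(192, 560), 0]) cube([38, 41, 592]);


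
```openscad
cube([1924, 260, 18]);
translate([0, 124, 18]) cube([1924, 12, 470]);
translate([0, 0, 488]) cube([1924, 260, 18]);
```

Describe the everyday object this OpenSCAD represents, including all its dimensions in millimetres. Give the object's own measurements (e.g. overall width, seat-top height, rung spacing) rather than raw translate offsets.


An I-beam lying along x, 1924 mm long. Overall section height 506 mm. Two flanges 260 mm wide (y) and 18 mm thick, one on the floor and one at the top; a web 12 mm thick runs between them, centred on the flange width.


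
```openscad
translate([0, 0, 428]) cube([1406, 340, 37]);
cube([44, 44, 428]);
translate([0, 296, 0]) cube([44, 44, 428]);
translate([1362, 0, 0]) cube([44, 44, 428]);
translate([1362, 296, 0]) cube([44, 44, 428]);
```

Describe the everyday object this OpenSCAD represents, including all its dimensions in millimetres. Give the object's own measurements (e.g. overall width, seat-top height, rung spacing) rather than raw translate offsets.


A long wooden bench with a 1406 mm (x) × 340 mm (y) seat, 37 mm thick, its top surface 465 mm above the floor. Four 44 mm square legs at the seat corners, flush with the edges, run from z = 0 to the seat underside.


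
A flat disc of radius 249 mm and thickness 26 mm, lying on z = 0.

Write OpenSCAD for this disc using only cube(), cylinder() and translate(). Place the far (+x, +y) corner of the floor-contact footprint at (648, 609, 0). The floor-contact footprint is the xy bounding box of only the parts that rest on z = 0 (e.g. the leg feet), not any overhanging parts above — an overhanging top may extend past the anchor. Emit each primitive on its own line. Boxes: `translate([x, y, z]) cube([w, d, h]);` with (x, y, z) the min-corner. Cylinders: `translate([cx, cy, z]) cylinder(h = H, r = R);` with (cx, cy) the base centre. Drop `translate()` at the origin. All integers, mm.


translate([399, 360, 0]) cylinder(h = 26, r = 249);


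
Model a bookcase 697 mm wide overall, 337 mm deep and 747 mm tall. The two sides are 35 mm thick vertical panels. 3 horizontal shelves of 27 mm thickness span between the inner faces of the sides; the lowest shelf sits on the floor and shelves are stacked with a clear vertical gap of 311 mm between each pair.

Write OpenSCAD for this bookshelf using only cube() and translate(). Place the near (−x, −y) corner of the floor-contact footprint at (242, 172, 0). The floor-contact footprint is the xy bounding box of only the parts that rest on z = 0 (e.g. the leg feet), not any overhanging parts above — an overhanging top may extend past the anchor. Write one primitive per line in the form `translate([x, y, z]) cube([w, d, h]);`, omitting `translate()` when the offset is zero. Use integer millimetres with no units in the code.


translate([242, 172, 0]) cube([35, 337, 747]);
translate([904, 172, 0]) cube([35, 337, 747]);
translate([277, 172, 0]) cube([627, 337, 27]);
translate([277, 172, 338]) cube([627, 337, 27]);
translate([277, 172, 676]) cube([627, 337, 27]);


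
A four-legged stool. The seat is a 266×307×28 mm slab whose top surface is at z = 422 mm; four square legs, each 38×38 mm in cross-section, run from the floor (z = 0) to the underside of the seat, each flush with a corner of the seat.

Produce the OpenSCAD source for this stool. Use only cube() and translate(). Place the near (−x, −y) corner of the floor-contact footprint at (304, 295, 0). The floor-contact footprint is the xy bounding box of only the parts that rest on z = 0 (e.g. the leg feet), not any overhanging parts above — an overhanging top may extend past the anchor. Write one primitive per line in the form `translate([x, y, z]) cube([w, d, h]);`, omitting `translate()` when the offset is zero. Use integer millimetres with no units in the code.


translate([304, 295, 394]) cube([266, 307, 28]);
translate([304, 295, 0]) cube([38, 38, 394]);
translate([532, 295, 0]) cube([38, 38, 394]);
translate([304, 564, 0]) cube([38, 38, 394]);
translate([532, 564, 0]) cube([38, 38, 394]);


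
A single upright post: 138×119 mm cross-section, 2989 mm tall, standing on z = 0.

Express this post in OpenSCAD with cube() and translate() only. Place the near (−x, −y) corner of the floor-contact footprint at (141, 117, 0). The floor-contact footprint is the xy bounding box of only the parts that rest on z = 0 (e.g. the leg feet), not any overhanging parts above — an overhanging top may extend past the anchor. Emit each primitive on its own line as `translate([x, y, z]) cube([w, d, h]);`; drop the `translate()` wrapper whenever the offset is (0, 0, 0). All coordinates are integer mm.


translate([141, 117, 0]) cube([138, 119, 2989]);


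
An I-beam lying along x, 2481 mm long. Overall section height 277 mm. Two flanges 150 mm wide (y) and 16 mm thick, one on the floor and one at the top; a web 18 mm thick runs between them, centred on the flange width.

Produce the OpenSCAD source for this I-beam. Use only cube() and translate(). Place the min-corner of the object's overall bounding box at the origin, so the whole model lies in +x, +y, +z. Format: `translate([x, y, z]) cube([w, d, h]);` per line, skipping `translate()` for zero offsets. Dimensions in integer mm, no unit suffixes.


cube([2481, 150, 16]);
translate([0, 66, 16]) cube([2481, 18, 245]);
translate([0, 0, 261]) cube([2481, 150, 16]);


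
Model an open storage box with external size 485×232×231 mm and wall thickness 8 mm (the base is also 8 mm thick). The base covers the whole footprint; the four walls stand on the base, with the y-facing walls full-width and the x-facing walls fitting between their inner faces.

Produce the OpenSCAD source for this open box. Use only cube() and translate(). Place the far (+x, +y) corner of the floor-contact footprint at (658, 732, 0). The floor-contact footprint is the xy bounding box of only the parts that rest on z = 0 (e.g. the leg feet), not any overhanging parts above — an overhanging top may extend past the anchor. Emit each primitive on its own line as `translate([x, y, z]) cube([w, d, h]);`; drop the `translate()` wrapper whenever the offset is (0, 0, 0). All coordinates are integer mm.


translate([173, 500, 0]) cube([485, 232, 8]);
translate([173, 500, 8]) cube([485, 8, 223]);
translate([173, 724, 8]) cube([485, 8, 223]);
translate([173, 508, 8]) cube([8, 216, 223]);
translate([650, 508, 8]) cube([8, 216, 223]);


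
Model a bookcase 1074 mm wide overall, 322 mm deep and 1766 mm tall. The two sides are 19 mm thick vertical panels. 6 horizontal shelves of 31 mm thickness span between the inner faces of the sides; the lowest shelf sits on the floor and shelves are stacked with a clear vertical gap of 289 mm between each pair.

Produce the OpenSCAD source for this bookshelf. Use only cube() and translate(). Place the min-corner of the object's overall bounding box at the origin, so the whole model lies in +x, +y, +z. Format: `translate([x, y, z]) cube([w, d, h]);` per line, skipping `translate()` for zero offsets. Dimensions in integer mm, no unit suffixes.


cube([19, 322, 1766]);
translate([1055, 0, 0]) cube([19, 322, 1766]);
translate([19, 0, 0]) cube([1036, 322, 31]);
translate([19, 0, 320]) cube([1036, 322, 31]);
translate([19, 0, 640]) cube([1036, 322, 31]);
translate([19, 0, 960]) cube([1036, 322, 31]);
translate([19, 0, 1280]) cube([1036, 322, 31]);
translate([19, 0, 1600]) cube([1036, 322, 31]);


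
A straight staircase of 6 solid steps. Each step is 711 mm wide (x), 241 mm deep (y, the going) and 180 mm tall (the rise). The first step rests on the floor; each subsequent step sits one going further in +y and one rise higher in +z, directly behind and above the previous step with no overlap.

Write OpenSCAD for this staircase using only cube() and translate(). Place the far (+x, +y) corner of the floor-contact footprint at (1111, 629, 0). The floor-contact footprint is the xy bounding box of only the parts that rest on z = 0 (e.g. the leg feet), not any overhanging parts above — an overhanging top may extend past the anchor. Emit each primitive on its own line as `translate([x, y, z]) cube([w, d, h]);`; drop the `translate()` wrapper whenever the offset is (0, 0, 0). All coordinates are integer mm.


translate([400, 388, 0]) cube([711, 241, 180]);
translate([400, 629, 180]) cube([711, 241, 180]);
translate([400, 870, 360]) cube([711, 241, 180]);
translate([400, 1111, 540]) cube([711, 241, 180]);
translate([400, 1352, 720]) cube([711, 241, 180]);
translate([400, 1593, 900]) cube([711, 241, 180]);
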